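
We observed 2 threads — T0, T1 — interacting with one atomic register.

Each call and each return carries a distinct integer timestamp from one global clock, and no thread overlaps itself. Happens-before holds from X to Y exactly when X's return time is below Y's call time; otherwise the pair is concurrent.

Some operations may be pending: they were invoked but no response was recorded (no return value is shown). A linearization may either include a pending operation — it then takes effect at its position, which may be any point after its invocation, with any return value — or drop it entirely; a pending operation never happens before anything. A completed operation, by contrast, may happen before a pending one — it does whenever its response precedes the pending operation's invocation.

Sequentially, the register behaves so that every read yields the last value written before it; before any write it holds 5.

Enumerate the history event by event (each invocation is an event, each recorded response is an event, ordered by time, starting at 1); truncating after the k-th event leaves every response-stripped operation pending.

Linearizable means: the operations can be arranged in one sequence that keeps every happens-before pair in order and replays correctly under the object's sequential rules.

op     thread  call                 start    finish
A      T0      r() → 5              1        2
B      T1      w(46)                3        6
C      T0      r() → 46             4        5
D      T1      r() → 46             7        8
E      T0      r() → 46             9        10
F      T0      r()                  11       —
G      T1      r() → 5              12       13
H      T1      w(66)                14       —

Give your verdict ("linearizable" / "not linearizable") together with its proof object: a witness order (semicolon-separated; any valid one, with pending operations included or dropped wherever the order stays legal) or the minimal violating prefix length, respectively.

prefix check: 1..12 passes, 1..13 fails once G's time-13 response joins
every one of the 2 real-time-consistent orders over 6 completed atomic register ops fails the sequential spec
every completion of the 1 pending operation (F) was checked; none linearizes
sample order A, B, C, D, E, G (pending dropped) stalls at step 6 — G r() → 5 has no legal effect
sample order A, C, B, D, E, G (pending dropped) stalls at step 2 — C r() → 46 has no legal effect

not linearizable — minimal violating prefix: 13 events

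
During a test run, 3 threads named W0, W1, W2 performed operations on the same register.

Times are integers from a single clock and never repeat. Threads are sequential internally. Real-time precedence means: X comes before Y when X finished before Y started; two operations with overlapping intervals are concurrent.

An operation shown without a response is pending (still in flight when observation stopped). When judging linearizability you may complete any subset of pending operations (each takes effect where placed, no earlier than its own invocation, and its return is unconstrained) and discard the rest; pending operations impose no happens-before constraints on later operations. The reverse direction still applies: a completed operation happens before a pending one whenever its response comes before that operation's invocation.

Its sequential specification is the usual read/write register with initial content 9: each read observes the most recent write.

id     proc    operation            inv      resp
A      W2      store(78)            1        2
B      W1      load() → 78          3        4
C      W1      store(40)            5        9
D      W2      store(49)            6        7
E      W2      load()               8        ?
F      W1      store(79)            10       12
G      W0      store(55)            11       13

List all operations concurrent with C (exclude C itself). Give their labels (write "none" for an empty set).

C runs from 5 to 9; window-overlapping ops are concurrent
A [1,2]: before
B [3,4]: before
D [6,7]: concurrent
E [8,…): concurrent
F [10,12]: after
G [11,13]: after

D, E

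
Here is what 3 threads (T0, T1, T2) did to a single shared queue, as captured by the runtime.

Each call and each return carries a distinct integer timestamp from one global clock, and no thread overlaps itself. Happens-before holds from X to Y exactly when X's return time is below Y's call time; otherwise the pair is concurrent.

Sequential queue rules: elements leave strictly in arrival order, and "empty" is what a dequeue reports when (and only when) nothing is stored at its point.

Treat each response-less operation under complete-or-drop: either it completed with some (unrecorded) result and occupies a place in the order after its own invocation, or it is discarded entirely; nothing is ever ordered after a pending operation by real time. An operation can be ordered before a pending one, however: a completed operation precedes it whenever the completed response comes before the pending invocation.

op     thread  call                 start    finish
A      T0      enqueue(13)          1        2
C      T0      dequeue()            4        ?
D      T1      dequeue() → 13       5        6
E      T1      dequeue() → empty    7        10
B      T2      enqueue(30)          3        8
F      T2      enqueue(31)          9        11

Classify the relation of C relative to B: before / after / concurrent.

concurrent

C spans [4,…), B spans [3,8]
the intervals overlap in both directions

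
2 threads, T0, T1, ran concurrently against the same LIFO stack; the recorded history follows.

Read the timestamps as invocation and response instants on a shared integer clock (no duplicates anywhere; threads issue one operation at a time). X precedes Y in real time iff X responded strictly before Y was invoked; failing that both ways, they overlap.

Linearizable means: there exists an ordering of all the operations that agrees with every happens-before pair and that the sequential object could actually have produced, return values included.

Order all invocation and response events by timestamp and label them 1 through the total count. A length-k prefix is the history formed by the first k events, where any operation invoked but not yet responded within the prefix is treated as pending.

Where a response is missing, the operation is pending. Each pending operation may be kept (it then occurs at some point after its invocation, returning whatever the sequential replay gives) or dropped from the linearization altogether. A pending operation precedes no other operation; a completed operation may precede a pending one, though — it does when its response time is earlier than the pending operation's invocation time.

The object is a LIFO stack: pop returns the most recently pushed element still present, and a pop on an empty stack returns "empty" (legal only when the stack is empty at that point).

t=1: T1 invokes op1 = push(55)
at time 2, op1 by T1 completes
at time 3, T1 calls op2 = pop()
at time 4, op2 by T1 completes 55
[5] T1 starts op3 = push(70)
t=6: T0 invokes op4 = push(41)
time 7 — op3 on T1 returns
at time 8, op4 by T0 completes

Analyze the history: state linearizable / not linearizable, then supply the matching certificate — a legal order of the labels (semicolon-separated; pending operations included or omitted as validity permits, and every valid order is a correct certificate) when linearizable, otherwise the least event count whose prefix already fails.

1. op1 push(55), leaving stack <55>
2. op2 pop() → 55, leaving stack <>
3. op3 push(70), leaving stack <70>
4. op4 push(41), leaving stack <70,41>

linearizable — witness: op1; op2; op3; op4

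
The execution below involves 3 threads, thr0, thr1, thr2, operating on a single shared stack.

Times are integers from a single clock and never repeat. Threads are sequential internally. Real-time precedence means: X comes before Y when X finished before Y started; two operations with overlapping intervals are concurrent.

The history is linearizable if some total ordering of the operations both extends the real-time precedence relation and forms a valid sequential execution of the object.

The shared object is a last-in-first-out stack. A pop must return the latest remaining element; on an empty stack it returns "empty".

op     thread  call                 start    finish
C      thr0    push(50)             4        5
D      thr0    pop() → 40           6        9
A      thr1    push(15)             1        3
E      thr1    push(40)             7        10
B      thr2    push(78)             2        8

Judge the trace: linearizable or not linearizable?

linearizable

witness order: A, B, C, E, D
step 1: A push(15) — stack <15>
step 2: B push(78) — stack <15,78>
step 3: C push(50) — stack <15,78,50>
step 4: E push(40) — stack <15,78,50,40>
step 5: D pop() → 40 — stack <15,78,50>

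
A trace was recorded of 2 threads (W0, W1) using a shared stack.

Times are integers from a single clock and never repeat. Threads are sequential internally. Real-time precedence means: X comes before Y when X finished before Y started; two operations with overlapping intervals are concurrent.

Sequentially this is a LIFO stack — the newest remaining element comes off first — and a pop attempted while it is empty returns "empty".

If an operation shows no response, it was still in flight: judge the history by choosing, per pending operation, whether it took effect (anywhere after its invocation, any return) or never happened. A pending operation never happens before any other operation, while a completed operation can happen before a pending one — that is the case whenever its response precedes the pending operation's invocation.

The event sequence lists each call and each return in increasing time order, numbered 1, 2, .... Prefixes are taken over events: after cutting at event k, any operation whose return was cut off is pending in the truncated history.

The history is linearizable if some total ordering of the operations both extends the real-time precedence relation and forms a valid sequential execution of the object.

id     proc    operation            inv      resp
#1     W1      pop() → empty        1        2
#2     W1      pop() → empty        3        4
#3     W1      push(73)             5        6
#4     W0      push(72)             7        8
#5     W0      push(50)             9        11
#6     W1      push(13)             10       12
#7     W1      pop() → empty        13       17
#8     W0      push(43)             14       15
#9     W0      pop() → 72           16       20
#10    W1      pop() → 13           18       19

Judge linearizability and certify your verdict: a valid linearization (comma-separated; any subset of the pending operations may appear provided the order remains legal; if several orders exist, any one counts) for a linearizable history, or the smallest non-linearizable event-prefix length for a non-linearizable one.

cut after 16 events: linearizable; cut after 17 events (#7 responds, time 17): not linearizable
4 orders of the 8 completed stack ops respect real time; none is legal
every completion of the 1 pending operation (#9) was checked; none linearizes
for example #1, #2, #3, #4, #5, #6, #7, #8 (pending dropped) fails at step 7: #7 pop() → empty is not legal there
for example #1, #2, #3, #4, #5, #6, #8, #7 (pending dropped) fails at step 8: #7 pop() → empty is not legal there

not linearizable — minimal violating prefix: 17 events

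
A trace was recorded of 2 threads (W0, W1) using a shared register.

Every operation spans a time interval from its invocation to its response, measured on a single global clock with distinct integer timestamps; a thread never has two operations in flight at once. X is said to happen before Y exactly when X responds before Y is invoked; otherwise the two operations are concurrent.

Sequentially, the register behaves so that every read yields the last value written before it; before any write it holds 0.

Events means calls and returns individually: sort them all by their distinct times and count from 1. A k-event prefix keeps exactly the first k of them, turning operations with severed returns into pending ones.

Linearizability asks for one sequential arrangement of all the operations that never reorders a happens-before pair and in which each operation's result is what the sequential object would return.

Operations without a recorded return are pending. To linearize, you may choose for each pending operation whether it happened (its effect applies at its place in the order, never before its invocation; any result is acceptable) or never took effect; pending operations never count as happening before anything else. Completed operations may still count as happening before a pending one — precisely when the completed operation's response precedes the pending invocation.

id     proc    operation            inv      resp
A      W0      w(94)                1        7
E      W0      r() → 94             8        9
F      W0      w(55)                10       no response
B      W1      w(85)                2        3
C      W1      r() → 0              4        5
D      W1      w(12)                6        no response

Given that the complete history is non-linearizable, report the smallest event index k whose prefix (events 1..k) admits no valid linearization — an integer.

5

one valid order for events 1..4 is A, B:
1. A w(94) (pending, included), leaving value 94
2. B w(85), leaving value 85
at event 5 (C's time-5 response) nothing linearizes any more
including or dropping the 1 pending operation (A) in any combination fails
take B, C (pending dropped): step 2 already fails, because C r() → 0 cannot occur there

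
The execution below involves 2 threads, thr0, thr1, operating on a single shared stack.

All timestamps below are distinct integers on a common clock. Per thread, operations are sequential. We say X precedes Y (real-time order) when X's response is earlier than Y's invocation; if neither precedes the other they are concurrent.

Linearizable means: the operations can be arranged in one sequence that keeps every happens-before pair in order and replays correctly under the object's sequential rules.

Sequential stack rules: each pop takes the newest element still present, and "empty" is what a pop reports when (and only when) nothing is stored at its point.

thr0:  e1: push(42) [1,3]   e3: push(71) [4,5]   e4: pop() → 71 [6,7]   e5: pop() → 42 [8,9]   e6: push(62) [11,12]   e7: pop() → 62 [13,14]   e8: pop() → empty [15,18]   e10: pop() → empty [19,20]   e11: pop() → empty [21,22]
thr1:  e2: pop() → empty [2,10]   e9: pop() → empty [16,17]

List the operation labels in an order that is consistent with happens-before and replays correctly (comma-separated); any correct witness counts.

e1, e3, e4, e5, e2, e6, e7, e8, e9, e10, e11

after step 1 (e1 push(42)): stack <42>
after step 2 (e3 push(71)): stack <42,71>
after step 3 (e4 pop() → 71): stack <42>
after step 4 (e5 pop() → 42): stack <>
after step 5 (e2 pop() → empty): stack <>
after step 6 (e6 push(62)): stack <62>
after step 7 (e7 pop() → 62): stack <>
after step 8 (e8 pop() → empty): stack <>
after step 9 (e9 pop() → empty): stack <>
after step 10 (e10 pop() → empty): stack <>
after step 11 (e11 pop() → empty): stack <>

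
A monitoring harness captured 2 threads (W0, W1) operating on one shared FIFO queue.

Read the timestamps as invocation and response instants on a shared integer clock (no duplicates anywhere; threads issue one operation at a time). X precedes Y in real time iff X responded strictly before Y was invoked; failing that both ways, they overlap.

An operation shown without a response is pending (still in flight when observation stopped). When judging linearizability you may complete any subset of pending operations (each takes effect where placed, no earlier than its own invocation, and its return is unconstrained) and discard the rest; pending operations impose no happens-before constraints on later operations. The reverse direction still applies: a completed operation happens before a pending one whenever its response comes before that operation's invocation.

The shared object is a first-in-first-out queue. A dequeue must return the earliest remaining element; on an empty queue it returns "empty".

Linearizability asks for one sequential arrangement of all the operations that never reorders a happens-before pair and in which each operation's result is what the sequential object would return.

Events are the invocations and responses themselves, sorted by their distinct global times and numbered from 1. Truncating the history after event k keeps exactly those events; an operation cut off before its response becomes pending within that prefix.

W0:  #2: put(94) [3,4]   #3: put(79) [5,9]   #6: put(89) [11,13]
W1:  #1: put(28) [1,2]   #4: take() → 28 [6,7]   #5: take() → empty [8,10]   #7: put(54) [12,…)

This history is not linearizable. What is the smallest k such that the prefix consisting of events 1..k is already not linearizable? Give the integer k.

one valid order for events 1..9 is #1, #2, #3, #4:
step 1: #1 put(28) — queue <28>
step 2: #2 put(94) — queue <28,94>
step 3: #3 put(79) — queue <28,94,79>
step 4: #4 take() → 28 — queue <94,79>
event 10 — #5's response, time 10 — after it, nothing linearizes
e.g. #1, #2, #3, #4, #5: illegal at step 5, since #5 take() → empty cannot apply there
e.g. #1, #2, #4, #3, #5: illegal at step 5, since #5 take() → empty cannot apply there

10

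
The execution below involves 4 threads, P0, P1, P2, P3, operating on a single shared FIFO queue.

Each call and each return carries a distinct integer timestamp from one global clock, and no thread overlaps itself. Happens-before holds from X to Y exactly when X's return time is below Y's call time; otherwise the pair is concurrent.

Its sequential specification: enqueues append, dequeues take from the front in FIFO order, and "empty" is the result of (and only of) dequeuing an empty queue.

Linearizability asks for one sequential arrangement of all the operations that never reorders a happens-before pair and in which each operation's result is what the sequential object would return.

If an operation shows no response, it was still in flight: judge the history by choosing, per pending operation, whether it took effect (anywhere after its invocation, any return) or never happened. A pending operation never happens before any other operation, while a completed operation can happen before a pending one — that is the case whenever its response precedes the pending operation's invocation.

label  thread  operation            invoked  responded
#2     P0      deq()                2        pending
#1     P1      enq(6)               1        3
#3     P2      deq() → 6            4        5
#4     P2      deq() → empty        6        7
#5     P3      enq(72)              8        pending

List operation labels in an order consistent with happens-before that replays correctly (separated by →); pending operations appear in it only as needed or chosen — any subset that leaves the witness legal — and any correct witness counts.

#1 → #3 → #2 → #4

after step 1 (#1 enq(6)): queue <6>
after step 2 (#3 deq() → 6): queue <>
after step 3 (#2 deq() (pending, included)): queue <>
after step 4 (#4 deq() → empty): queue <>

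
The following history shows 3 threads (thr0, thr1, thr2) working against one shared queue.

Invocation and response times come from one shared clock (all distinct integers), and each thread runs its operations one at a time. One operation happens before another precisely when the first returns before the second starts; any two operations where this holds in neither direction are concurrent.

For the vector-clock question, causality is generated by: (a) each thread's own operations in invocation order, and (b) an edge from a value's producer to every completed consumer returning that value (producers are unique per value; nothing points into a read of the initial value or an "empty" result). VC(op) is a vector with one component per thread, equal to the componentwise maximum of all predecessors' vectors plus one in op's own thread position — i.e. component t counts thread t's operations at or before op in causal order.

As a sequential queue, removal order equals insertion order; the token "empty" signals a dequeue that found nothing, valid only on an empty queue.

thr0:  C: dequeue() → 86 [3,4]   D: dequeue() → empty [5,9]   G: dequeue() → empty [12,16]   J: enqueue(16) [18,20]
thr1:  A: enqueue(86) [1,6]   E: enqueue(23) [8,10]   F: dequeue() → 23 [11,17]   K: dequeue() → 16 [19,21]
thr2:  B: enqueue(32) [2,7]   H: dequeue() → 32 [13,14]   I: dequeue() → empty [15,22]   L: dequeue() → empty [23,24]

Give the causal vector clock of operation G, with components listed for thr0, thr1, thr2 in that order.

VC(B, invoked at 2): no causal predecessors; +1 on thr2 → (0, 0, 1)
VC(A, invoked at 1): no causal predecessors; +1 on thr1 → (0, 1, 0)
VC(H, invoked at 13): max of VC(B)=(0, 0, 1), then +1 on thread thr2 → (0, 0, 2)
VC(E, invoked at 8): max of VC(A)=(0, 1, 0), then +1 on thread thr1 → (0, 2, 0)
VC(C, invoked at 3): max of VC(A)=(0, 1, 0), then +1 on thread thr0 → (1, 1, 0)
VC(I, invoked at 15): max of VC(H)=(0, 0, 2), then +1 on thread thr2 → (0, 0, 3)
VC(F, invoked at 11): max of VC(E)=(0, 2, 0), then +1 on thread thr1 → (0, 3, 0)
VC(D, invoked at 5): max of VC(C)=(1, 1, 0), then +1 on thread thr0 → (2, 1, 0)
VC(L, invoked at 23): max of VC(I)=(0, 0, 3), then +1 on thread thr2 → (0, 0, 4)
VC(G, invoked at 12): max of VC(D)=(2, 1, 0), then +1 on thread thr0 → (3, 1, 0)
VC(J, invoked at 18): max of VC(G)=(3, 1, 0), then +1 on thread thr0 → (4, 1, 0)
VC(K, invoked at 19): max of VC(F)=(0, 3, 0), VC(J)=(4, 1, 0), then +1 on thread thr1 → (4, 4, 0)
target: VC(G) = (3, 1, 0)

(3, 1, 0)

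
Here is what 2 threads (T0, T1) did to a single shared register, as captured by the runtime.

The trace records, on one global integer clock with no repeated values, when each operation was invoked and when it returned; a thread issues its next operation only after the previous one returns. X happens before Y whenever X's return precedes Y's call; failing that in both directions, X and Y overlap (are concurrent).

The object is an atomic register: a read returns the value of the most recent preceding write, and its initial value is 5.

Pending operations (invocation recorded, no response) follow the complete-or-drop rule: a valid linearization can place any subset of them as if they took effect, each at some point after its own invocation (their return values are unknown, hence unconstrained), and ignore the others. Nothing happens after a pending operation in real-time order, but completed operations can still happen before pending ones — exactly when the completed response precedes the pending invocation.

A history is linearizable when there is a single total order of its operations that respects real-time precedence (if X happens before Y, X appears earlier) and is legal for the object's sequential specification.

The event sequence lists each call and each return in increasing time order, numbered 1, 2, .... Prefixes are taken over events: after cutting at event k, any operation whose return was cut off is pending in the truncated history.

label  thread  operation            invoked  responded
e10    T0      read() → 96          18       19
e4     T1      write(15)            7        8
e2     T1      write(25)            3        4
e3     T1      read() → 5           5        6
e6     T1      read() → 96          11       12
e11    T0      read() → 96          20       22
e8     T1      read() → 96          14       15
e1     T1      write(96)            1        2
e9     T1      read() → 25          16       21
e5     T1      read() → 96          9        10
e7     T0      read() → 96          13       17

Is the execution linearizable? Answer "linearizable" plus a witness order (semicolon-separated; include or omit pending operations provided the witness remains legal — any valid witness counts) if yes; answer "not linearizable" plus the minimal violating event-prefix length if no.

not linearizable — minimal violating prefix: 6 events

the violation lands at event 6, e3's response at time 6: events 1..5 linearize, events 1..6 do not
exhaustive check: the 3 completed register ops admit one real-time order; illegal
sample order e1, e2, e3 stalls at step 3 — e3 read() → 5 has no legal effect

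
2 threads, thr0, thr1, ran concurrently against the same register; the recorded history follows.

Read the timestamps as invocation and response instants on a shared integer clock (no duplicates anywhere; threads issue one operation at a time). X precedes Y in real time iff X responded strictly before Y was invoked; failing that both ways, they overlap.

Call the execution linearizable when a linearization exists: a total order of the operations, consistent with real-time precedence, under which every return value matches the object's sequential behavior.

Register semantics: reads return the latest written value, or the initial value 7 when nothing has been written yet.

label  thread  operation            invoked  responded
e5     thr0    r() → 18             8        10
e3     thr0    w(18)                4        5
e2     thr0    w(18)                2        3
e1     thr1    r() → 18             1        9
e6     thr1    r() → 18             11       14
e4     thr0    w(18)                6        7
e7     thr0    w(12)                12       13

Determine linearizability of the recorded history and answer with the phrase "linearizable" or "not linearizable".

linearizable

witness order: e2, e1, e3, e4, e5, e6, e7
step 1: e2 w(18) — value 18
step 2: e1 r() → 18 — value 18
step 3: e3 w(18) — value 18
step 4: e4 w(18) — value 18
step 5: e5 r() → 18 — value 18
step 6: e6 r() → 18 — value 18
step 7: e7 w(12) — value 12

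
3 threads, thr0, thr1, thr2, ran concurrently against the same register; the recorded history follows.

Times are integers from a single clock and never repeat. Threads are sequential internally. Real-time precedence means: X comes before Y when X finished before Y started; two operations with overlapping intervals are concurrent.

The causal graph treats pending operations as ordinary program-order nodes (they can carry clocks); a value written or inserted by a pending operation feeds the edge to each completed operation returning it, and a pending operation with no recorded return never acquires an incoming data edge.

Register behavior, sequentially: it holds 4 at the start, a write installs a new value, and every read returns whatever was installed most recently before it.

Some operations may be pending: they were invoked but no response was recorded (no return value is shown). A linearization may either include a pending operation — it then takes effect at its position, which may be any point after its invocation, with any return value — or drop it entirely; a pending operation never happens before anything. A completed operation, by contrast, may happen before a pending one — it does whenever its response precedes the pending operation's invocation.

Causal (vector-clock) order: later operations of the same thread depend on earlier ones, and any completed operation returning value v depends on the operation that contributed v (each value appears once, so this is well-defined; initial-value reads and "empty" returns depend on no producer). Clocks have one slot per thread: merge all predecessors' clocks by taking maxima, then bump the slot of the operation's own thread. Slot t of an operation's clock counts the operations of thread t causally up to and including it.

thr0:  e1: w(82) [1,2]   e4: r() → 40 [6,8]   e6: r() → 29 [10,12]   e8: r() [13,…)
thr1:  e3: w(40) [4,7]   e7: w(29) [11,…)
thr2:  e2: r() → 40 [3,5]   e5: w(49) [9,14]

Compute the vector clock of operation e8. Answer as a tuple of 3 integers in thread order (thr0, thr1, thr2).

(4, 2, 0)

invoked at 4, e3 has no predecessors; its own thr1 bump gives (0, 1, 0)
invoked at 1, e1 has no predecessors; its own thr0 bump gives (1, 0, 0)
invoked at 3, e2 merges VC(e3)=(0, 1, 0) and bumps thr2's slot → (0, 1, 1)
invoked at 11, e7 merges VC(e3)=(0, 1, 0) and bumps thr1's slot → (0, 2, 0)
invoked at 9, e5 merges VC(e2)=(0, 1, 1) and bumps thr2's slot → (0, 1, 2)
invoked at 6, e4 merges VC(e1)=(1, 0, 0), VC(e3)=(0, 1, 0) and bumps thr0's slot → (2, 1, 0)
invoked at 10, e6 merges VC(e4)=(2, 1, 0), VC(e7)=(0, 2, 0) and bumps thr0's slot → (3, 2, 0)
invoked at 13, e8 merges VC(e6)=(3, 2, 0) and bumps thr0's slot → (4, 2, 0)
target: VC(e8) = (4, 2, 0)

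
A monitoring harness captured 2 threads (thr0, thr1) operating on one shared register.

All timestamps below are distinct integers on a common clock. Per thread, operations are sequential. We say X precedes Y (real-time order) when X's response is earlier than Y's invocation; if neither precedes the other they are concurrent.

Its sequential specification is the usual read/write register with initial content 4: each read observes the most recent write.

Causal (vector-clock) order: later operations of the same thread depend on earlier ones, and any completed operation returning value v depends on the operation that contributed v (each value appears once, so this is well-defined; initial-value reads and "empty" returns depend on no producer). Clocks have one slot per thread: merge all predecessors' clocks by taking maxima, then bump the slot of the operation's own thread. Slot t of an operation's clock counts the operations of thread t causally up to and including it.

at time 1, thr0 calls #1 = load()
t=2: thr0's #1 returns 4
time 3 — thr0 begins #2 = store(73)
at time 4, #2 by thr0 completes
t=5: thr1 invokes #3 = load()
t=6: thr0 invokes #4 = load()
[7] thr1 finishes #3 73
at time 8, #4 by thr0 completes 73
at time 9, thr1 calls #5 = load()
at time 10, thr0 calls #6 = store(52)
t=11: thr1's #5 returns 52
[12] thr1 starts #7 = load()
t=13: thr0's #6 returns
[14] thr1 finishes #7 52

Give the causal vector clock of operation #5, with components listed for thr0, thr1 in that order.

(4, 2)

root op #1, invoked 1: fresh clock plus thr0's own tick → (1, 0)
merge at #2 (invoked 3): VC(#1)=(1, 0), own-thread bump on thr0 → (2, 0)
merge at #3 (invoked 5): VC(#2)=(2, 0), own-thread bump on thr1 → (2, 1)
merge at #4 (invoked 6): VC(#2)=(2, 0), own-thread bump on thr0 → (3, 0)
merge at #6 (invoked 10): VC(#4)=(3, 0), own-thread bump on thr0 → (4, 0)
merge at #5 (invoked 9): VC(#3)=(2, 1), VC(#6)=(4, 0), own-thread bump on thr1 → (4, 2)
merge at #7 (invoked 12): VC(#5)=(4, 2), VC(#6)=(4, 0), own-thread bump on thr1 → (4, 3)
target: VC(#5) = (4, 2)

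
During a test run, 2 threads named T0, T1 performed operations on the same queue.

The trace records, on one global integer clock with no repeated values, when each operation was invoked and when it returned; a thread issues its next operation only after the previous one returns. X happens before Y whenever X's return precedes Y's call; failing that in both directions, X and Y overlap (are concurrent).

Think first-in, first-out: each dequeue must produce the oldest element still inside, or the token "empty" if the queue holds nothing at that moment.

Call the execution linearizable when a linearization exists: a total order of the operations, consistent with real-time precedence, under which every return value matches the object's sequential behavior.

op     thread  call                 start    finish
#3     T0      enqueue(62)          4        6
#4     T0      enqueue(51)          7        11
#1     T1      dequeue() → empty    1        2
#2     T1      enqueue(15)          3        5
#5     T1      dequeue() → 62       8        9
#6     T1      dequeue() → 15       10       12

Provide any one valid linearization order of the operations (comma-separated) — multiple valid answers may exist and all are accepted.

1. #1 dequeue() → empty, leaving queue <>
2. #3 enqueue(62), leaving queue <62>
3. #2 enqueue(15), leaving queue <62,15>
4. #4 enqueue(51), leaving queue <62,15,51>
5. #5 dequeue() → 62, leaving queue <15,51>
6. #6 dequeue() → 15, leaving queue <51>

#1, #3, #2, #4, #5, #6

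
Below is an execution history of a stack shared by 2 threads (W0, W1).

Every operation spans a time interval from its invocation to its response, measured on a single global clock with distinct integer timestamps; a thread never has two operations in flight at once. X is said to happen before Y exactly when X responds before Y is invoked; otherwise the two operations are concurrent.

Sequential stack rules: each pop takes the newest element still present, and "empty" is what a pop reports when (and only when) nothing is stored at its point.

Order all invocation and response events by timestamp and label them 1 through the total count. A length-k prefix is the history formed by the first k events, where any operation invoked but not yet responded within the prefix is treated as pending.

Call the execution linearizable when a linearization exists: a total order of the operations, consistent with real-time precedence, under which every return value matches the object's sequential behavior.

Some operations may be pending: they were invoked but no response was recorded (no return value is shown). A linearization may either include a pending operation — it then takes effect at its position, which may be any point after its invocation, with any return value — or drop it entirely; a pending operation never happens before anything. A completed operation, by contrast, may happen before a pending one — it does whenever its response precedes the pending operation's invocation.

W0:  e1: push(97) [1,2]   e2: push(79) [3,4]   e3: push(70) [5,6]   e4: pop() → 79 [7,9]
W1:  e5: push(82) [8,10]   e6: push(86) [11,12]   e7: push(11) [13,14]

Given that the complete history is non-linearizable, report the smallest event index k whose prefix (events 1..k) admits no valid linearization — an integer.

9

a valid linearization of events 1..8 exists, for instance e1, e2, e3:
1. e1 push(97), leaving stack <97>
2. e2 push(79), leaving stack <97,79>
3. e3 push(70), leaving stack <97,79,70>
once event 9 joins (e4's response, time 9), exhaustive search finds no witness
no completion choice of the 1 pending operation (e5) rescues it — every subset was tried
for example e1, e2, e3, e4 (pending dropped) fails at step 4: e4 pop() → 79 is not legal there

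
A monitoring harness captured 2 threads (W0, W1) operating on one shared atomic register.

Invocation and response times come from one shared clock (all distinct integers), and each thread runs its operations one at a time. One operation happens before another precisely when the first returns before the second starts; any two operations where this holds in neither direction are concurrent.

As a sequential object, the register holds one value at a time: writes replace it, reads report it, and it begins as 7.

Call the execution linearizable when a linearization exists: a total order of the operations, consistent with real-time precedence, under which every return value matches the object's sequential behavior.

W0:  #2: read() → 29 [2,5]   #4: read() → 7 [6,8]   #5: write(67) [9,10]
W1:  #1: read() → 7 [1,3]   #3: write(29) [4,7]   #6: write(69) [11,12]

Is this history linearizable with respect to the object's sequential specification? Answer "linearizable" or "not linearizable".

cut after 7 events: linearizable; cut after 8 events (#4 responds, time 8): not linearizable
no legal order exists: 5 real-time-consistent candidates over 4 completed atomic register operations, all rejected
for example #1, #2, #3, #4 fails at step 2: #2 read() → 29 is not legal there
for example #1, #2, #4, #3 fails at step 2: #2 read() → 29 is not legal there

not linearizable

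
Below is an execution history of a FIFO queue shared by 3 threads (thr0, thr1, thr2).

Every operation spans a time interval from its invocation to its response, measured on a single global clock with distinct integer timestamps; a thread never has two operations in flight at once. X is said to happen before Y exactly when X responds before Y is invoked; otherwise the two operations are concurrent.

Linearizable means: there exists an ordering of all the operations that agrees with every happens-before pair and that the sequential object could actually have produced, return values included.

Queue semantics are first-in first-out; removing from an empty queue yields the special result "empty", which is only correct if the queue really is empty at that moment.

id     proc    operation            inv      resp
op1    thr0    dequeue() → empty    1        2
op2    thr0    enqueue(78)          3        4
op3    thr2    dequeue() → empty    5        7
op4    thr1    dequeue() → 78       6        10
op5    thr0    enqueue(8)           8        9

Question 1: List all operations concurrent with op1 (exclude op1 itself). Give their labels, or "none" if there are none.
op1 spans [1,2]; an op avoiding the whole window 1..2 is ordered, any other is concurrent
op2 [3,4]: after
op3 [5,7]: after
op4 [6,10]: after
op5 [8,9]: after

none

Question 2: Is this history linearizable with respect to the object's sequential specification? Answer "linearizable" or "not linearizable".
a witness: op1, op2, op4, op3, op5
step 1: op1 dequeue() → empty — queue <>
step 2: op2 enqueue(78) — queue <78>
step 3: op4 dequeue() → 78 — queue <>
step 4: op3 dequeue() → empty — queue <>
step 5: op5 enqueue(8) — queue <8>

linearizable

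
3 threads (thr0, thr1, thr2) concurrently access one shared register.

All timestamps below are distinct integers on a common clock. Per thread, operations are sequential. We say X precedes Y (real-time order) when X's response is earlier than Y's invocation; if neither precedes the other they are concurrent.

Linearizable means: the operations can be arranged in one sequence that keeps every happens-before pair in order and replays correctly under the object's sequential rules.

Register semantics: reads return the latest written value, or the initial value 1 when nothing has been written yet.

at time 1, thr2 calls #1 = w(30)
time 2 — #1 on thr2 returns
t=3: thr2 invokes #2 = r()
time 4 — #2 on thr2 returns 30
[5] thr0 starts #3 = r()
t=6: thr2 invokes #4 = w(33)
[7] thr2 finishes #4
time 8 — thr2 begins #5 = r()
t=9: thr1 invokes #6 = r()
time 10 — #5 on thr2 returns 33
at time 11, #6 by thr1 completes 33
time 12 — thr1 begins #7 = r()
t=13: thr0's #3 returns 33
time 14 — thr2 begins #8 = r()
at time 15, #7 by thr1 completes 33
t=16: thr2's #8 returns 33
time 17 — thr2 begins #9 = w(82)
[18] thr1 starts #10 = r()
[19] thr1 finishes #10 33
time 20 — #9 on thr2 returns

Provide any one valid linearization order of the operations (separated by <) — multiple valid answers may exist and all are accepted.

#1 < #2 < #4 < #3 < #5 < #6 < #7 < #8 < #10 < #9

step 1: #1 w(30) — value 30
step 2: #2 r() → 30 — value 30
step 3: #4 w(33) — value 33
step 4: #3 r() → 33 — value 33
step 5: #5 r() → 33 — value 33
step 6: #6 r() → 33 — value 33
step 7: #7 r() → 33 — value 33
step 8: #8 r() → 33 — value 33
step 9: #10 r() → 33 — value 33
step 10: #9 w(82) — value 82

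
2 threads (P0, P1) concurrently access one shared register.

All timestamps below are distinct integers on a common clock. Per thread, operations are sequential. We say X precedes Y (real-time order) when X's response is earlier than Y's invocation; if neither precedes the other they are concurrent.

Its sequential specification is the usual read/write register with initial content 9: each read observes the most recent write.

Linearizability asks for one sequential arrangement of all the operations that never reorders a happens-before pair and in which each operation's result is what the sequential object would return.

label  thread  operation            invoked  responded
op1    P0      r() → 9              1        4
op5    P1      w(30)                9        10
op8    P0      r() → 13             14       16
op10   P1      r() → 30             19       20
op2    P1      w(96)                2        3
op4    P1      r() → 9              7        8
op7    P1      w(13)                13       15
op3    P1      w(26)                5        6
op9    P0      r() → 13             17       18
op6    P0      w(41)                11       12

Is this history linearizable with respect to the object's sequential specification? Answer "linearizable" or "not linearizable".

not linearizable

cut after 7 events: linearizable; cut after 8 events (op4 responds, time 8): not linearizable
4 completed operations, 2 real-time-consistent orders — every register replay fails
one such order, op1, op2, op3, op4, breaks at step 4 where op4 r() → 9 is illegal
one such order, op2, op1, op3, op4, breaks at step 2 where op1 r() → 9 is illegal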